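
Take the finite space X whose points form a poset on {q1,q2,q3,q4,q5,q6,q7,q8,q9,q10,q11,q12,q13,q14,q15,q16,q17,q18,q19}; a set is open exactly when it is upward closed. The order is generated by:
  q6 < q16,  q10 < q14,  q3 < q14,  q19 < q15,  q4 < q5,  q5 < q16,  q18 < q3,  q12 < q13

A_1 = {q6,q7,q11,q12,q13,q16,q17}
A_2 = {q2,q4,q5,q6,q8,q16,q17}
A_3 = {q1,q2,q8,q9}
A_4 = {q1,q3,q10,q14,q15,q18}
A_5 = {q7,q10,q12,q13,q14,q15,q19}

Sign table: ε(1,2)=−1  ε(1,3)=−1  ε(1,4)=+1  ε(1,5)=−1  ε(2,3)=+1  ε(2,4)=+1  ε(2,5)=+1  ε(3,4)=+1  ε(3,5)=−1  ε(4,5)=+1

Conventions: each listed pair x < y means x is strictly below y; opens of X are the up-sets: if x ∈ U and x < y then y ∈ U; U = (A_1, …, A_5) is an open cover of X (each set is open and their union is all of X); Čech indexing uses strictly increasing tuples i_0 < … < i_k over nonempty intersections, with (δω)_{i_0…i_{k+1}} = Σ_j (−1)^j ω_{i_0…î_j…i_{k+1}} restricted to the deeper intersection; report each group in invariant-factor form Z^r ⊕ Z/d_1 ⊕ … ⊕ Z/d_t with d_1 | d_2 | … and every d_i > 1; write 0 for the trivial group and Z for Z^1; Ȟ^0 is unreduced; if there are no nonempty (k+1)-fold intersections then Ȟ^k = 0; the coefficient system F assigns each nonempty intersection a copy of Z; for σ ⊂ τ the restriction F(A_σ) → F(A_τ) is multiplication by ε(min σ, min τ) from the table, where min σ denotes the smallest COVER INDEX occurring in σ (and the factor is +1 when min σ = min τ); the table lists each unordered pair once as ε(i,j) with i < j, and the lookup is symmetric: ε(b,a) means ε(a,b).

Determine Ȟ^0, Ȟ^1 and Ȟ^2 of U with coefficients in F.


nonempty intersections:
  A12={q6,q16,q17} A15={q7,q12,q13} A23={q2,q8} A34={q1} A45={q10,q14,q15}
C dims 5,5; δ0: rk 4, SNF 1^4
Ȟ^0: (5−4)−0=1 ⇒ Z
Ȟ^1: (5−0)−4=1 ⇒ Z
Ȟ^2: (0−0)−0=0 ⇒ 0

Ȟ^0(U;F) ≅ Z,  Ȟ^1(U;F) ≅ Z,  Ȟ^2(U;F) ≅ 0


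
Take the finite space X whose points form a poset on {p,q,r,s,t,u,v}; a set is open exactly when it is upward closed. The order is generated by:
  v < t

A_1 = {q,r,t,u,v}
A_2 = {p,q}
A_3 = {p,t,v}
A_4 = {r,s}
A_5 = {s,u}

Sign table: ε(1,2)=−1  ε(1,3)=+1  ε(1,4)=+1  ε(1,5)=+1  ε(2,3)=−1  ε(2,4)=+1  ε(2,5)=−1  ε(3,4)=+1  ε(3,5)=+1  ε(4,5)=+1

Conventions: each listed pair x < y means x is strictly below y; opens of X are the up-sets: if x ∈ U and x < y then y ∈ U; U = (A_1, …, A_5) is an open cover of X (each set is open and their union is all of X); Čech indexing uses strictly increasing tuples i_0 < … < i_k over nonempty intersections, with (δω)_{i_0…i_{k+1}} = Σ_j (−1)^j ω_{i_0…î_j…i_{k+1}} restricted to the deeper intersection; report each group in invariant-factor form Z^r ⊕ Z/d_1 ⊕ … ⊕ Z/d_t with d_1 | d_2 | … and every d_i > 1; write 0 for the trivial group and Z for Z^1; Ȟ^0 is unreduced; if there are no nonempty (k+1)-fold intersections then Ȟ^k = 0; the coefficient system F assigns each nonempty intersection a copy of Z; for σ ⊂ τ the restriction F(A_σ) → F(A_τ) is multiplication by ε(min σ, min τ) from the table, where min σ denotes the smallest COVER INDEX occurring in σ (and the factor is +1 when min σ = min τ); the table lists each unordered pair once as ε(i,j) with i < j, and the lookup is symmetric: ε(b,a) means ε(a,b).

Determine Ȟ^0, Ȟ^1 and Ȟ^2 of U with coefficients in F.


nonempty overlaps:
  A12={q} A13={t,v} A14={r} A15={u} A23={p} A45={s}
C dims 5,6; δ0: rk 4, SNF 1^4
degree 0: 5−4−0 = 1 → Ȟ^0 ≅ Z
degree 1: 6−0−4 = 2 → Ȟ^1 ≅ Z^2
degree 2: 0−0−0 = 0 → Ȟ^2 ≅ 0

Ȟ^0 = Z, Ȟ^1 = Z^2 and Ȟ^2 = 0


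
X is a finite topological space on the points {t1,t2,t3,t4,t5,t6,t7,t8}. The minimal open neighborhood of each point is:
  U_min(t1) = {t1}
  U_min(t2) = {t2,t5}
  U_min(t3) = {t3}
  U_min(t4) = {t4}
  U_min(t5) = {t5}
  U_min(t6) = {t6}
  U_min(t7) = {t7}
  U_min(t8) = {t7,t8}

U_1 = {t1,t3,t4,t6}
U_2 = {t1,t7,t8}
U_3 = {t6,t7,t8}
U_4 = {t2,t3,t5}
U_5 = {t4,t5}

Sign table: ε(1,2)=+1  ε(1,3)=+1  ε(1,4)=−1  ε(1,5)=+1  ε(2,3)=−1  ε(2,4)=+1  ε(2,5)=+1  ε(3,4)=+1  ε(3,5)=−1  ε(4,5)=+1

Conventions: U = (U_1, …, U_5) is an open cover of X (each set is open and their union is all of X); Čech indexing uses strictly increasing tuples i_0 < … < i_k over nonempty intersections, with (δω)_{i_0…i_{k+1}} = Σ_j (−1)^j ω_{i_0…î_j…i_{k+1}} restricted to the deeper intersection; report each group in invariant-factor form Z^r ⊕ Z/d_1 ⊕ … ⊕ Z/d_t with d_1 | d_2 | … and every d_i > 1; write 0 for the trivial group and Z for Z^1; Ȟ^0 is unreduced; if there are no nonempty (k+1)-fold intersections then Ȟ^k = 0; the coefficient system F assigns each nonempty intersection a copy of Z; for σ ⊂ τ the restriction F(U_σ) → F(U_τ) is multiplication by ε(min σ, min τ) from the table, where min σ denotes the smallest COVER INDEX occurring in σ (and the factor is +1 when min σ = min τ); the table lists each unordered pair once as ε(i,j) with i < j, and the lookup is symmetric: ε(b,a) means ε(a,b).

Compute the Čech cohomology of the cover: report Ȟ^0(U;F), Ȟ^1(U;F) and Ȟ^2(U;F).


nerve of the cover:
  U12={t1} U13={t6} U14={t3} U15={t4} U23={t7,t8} U45={t5}
C dims 5,6; δ0: rk 5, SNF 1^4·2
Ȟ^0 = (5 − 5) − 0 = 0, so Ȟ^0 ≅ 0
Ȟ^1 = (6 − 0) − 5 = 1 plus torsion [2], so Ȟ^1 ≅ Z ⊕ Z/2
Ȟ^2 = (0 − 0) − 0 = 0, so Ȟ^2 ≅ 0

Ȟ^0(U;F) ≅ 0; Ȟ^1(U;F) ≅ Z ⊕ Z/2; Ȟ^2(U;F) ≅ 0


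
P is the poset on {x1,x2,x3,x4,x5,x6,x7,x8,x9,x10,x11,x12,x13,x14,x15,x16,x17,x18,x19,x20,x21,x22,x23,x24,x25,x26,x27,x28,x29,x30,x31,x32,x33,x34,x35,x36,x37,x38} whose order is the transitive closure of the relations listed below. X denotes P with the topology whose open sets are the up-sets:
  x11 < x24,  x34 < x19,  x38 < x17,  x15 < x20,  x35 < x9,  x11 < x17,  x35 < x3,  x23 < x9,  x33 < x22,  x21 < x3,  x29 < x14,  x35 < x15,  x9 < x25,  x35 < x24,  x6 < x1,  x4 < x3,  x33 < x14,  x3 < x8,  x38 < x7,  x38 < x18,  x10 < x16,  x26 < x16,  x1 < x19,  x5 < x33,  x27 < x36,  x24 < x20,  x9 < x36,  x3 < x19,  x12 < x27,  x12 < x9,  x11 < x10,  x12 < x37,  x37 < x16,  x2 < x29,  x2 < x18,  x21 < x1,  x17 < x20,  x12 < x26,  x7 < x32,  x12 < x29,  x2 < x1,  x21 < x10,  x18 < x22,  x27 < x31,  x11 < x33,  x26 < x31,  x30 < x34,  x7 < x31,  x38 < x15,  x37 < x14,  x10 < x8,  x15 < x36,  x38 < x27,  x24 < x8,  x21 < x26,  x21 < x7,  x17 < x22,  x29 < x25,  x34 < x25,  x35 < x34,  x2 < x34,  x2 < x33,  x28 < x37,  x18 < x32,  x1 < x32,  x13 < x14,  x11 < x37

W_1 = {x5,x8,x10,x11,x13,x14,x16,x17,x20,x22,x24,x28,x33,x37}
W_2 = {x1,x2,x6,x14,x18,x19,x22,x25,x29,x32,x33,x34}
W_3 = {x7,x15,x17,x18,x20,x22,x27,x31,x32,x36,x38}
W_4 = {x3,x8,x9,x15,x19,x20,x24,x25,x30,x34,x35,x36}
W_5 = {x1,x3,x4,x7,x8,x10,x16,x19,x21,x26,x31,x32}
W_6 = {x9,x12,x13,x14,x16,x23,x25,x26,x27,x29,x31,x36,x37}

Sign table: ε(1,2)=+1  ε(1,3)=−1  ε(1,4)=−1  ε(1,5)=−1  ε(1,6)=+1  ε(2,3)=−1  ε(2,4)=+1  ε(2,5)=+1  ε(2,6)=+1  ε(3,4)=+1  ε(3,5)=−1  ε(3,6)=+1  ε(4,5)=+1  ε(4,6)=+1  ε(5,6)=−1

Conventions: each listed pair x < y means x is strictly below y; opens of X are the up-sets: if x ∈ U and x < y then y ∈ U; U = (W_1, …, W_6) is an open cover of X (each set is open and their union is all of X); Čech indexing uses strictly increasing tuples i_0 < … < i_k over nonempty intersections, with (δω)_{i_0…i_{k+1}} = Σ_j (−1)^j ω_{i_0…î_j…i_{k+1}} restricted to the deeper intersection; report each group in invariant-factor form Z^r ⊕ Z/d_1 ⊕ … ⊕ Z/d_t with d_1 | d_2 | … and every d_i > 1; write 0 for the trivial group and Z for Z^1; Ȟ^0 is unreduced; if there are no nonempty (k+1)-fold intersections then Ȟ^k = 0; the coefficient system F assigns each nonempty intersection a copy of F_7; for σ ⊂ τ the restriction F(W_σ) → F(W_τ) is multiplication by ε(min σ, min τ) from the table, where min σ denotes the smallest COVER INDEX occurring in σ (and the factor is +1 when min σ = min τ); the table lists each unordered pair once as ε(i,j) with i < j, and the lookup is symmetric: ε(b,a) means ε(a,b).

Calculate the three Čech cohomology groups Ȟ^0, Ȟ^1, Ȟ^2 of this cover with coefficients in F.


Ȟ^0 ≅ 0,  Ȟ^1 ≅ 0,  Ȟ^2 ≅ Z/7

nerve of the cover:
  W12={x14,x22,x33} W13={x17,x20,x22} W14={x8,x20,x24} W15={x8,x10,x16} W16={x13,x14,x16,x37} W23={x18,x22,x32} W24={x19,x25,x34} W25={x1,x19,x32} W26={x14,x25,x29} W34={x15,x20,x36} W35={x7,x31,x32} W36={x27,x31,x36} W45={x3,x8,x19} W46={x9,x25,x36} W56={x16,x26,x31}
  W123={x22} W126={x14} W134={x20} W145={x8} W156={x16} W235={x32} W245={x19} W246={x25} W346={x36} W356={x31}
C dims 6,15,10; δ0: rk_F7 6; δ1: rk_F7 9
Ȟ^0 = (6 − 6) − 0 = 0, so Ȟ^0 ≅ 0
Ȟ^1 = (15 − 9) − 6 = 0, so Ȟ^1 ≅ 0
Ȟ^2 = (10 − 0) − 9 = 1, so Ȟ^2 ≅ Z/7


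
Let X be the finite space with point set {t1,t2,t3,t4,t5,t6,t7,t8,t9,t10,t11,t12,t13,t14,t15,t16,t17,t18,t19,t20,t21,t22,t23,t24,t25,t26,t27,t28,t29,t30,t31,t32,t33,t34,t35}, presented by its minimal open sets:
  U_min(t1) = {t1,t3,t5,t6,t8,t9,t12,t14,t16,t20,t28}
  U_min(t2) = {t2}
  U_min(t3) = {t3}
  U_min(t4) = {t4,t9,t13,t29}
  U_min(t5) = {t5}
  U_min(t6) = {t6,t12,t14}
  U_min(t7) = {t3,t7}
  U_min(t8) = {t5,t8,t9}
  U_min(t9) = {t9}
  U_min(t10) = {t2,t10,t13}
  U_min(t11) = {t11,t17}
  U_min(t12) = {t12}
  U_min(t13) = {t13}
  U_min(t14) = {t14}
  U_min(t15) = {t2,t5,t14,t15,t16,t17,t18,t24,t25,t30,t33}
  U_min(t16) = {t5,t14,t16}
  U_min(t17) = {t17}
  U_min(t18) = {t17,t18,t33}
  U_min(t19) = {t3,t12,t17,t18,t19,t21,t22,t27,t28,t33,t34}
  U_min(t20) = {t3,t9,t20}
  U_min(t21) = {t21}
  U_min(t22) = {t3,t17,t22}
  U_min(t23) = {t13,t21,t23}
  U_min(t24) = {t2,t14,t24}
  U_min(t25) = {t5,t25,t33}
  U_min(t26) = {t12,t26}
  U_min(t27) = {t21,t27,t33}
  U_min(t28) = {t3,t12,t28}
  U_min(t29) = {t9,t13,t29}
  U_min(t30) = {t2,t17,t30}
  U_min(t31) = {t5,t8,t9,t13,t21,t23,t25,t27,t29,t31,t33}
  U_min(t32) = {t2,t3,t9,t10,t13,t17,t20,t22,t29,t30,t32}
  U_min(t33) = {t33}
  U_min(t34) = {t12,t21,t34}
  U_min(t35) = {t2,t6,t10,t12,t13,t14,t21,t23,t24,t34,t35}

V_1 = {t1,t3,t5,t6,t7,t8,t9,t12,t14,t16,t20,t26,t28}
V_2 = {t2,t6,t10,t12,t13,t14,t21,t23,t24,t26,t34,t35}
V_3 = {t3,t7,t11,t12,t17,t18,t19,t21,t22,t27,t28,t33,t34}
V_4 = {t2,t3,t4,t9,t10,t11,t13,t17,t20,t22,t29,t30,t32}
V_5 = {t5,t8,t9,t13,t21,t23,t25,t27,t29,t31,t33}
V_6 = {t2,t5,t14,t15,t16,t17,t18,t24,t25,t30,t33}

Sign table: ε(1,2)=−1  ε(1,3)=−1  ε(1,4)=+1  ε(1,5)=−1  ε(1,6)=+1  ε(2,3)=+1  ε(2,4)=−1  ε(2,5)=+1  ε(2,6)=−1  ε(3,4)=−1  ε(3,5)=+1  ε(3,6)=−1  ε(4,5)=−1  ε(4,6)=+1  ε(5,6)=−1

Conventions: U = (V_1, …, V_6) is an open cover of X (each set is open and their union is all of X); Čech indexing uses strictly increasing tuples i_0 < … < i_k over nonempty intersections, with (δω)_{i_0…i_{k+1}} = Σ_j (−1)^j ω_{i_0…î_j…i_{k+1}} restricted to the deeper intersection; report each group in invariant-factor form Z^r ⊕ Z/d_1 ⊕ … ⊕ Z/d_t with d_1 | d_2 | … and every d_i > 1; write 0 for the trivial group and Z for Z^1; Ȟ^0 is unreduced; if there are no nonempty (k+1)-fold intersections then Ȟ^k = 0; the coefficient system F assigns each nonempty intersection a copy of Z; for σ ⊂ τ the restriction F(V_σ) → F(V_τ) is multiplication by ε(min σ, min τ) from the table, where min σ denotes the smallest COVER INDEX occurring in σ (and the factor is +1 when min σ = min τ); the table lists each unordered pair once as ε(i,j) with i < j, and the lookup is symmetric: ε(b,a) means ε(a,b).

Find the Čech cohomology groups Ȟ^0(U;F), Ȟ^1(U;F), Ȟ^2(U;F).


nonempty overlaps:
  V12={t6,t12,t14,t26} V13={t3,t7,t12,t28} V14={t3,t9,t20} V15={t5,t8,t9} V16={t5,t14,t16} V23={t12,t21,t34} V24={t2,t10,t13} V25={t13,t21,t23} V26={t2,t14,t24} V34={t3,t11,t17,t22} V35={t21,t27,t33} V36={t17,t18,t33} V45={t9,t13,t29} V46={t2,t17,t30} V56={t5,t25,t33}
  V123={t12} V126={t14} V134={t3} V145={t9} V156={t5} V235={t21} V245={t13} V246={t2} V346={t17} V356={t33}
C dims 6,15,10; δ0: rk 5, SNF 1^5; δ1: rk 10, SNF 1^9·2
degree 0: 6−5−0 = 1 → Ȟ^0 ≅ Z
degree 1: 15−10−5 = 0 → Ȟ^1 ≅ 0
degree 2: 10−0−10 = 0 plus torsion [2] → Ȟ^2 ≅ Z/2

Ȟ^0(U;F) ≅ Z, Ȟ^1(U;F) ≅ 0, Ȟ^2(U;F) ≅ Z/2


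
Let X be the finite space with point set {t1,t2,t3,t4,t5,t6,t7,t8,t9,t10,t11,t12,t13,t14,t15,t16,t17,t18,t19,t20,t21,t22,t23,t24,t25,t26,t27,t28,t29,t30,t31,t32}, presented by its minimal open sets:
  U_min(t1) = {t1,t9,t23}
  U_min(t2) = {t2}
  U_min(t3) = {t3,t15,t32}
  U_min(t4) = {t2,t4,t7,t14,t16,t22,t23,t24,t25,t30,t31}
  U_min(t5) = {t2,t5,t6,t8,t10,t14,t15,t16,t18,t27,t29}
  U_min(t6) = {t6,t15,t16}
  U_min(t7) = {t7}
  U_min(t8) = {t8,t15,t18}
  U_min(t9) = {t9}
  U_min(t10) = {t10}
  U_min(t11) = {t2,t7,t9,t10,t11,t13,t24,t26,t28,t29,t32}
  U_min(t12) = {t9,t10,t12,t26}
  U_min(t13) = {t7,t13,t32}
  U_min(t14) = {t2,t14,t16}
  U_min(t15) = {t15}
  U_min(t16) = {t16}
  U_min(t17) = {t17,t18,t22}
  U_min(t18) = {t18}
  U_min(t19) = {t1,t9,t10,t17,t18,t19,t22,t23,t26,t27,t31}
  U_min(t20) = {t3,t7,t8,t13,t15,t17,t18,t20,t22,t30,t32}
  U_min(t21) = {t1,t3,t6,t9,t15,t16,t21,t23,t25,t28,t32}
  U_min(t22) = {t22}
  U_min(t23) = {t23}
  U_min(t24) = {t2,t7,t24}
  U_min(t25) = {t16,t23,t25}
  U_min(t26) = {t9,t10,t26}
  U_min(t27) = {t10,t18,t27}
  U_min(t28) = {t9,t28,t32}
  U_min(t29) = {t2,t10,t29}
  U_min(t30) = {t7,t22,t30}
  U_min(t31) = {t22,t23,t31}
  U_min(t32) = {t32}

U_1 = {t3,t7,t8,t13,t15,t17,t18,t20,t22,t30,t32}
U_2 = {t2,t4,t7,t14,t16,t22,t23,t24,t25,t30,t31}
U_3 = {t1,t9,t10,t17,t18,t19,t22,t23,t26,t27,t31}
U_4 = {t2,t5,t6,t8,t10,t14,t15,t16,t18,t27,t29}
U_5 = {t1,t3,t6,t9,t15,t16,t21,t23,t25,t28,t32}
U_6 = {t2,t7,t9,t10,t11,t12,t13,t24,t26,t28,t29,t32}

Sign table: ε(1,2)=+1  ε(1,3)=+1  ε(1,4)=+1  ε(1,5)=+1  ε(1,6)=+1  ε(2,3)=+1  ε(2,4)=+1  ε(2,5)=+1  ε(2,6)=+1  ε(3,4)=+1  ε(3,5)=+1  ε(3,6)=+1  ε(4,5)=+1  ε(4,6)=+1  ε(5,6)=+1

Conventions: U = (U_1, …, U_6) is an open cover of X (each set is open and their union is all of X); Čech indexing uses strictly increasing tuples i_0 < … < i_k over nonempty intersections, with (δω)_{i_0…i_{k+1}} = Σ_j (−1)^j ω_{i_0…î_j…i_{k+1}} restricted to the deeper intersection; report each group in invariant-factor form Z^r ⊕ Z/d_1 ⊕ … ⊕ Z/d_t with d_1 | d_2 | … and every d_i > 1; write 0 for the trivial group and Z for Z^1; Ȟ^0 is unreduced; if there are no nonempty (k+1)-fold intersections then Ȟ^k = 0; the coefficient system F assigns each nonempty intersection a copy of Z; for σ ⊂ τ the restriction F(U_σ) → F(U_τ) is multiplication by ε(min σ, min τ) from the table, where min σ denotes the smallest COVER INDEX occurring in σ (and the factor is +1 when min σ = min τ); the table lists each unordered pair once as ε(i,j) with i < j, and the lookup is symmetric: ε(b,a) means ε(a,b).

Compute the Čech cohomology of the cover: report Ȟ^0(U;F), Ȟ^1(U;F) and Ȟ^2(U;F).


nerve of the cover:
  U12={t7,t22,t30} U13={t17,t18,t22} U14={t8,t15,t18} U15={t3,t15,t32} U16={t7,t13,t32} U23={t22,t23,t31} U24={t2,t14,t16} U25={t16,t23,t25} U26={t2,t7,t24} U34={t10,t18,t27} U35={t1,t9,t23} U36={t9,t10,t26} U45={t6,t15,t16} U46={t2,t10,t29} U56={t9,t28,t32}
  U123={t22} U126={t7} U134={t18} U145={t15} U156={t32} U235={t23} U245={t16} U246={t2} U346={t10} U356={t9}
C dims 6,15,10; δ0: rk 5, SNF 1^5; δ1: rk 10, SNF 1^9·2
Ȟ^0 = (6 − 5) − 0 = 1, so Ȟ^0 ≅ Z
Ȟ^1 = (15 − 10) − 5 = 0, so Ȟ^1 ≅ 0
Ȟ^2 = (10 − 0) − 10 = 0 plus torsion [2], so Ȟ^2 ≅ Z/2

Ȟ^0 ≅ Z,  Ȟ^1 ≅ 0,  Ȟ^2 ≅ Z/2


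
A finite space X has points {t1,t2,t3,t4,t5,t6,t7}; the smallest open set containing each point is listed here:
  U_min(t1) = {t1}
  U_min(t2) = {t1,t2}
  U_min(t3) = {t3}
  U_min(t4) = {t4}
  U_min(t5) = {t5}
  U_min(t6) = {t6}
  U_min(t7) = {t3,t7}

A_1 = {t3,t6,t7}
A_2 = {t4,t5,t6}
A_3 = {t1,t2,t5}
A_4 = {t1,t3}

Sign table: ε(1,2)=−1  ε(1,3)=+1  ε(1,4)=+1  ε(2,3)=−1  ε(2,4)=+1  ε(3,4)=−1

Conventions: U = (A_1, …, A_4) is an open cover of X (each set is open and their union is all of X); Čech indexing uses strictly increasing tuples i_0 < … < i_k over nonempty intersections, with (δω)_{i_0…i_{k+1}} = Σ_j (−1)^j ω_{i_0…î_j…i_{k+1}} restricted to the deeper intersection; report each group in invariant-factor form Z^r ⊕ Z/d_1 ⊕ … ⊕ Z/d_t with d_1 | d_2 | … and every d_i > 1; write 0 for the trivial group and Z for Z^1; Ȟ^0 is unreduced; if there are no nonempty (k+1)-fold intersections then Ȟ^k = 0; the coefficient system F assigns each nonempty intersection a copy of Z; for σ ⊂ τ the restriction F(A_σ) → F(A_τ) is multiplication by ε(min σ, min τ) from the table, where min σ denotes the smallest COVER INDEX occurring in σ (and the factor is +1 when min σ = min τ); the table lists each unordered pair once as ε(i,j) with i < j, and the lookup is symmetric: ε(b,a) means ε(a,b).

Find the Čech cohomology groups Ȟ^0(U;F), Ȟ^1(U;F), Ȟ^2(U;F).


nerve of the cover:
  A12={t6} A14={t3} A23={t5} A34={t1}
C dims 4,4; δ0: rk 4, SNF 1^3·2
Ȟ^0 = (4 − 4) − 0 = 0, so Ȟ^0 ≅ 0
Ȟ^1 = (4 − 0) − 4 = 0 plus torsion [2], so Ȟ^1 ≅ Z/2
Ȟ^2 = (0 − 0) − 0 = 0, so Ȟ^2 ≅ 0

Ȟ^0 = 0, Ȟ^1 = Z/2 and Ȟ^2 = 0


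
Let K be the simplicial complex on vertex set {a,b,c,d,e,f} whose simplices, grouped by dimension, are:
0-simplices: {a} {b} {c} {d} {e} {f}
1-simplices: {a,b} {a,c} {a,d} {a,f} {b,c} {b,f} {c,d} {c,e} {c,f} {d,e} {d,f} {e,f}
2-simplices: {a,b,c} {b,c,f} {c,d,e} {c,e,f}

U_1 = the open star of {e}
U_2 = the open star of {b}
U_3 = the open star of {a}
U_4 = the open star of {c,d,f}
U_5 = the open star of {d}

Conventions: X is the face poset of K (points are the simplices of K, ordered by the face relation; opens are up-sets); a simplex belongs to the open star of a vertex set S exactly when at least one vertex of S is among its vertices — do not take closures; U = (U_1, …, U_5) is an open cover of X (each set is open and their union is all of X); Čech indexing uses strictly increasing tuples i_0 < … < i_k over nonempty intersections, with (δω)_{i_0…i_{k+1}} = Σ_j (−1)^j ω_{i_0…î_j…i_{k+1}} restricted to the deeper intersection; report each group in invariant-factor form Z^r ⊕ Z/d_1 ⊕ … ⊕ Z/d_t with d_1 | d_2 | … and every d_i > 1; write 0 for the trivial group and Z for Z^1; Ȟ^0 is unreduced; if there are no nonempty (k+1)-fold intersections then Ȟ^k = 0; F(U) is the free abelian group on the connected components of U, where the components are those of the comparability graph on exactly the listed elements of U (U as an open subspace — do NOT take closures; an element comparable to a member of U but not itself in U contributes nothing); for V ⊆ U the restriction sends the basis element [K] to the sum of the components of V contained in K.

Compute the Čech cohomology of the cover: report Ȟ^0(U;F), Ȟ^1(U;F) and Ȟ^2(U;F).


Ȟ^0 ≅ Z; Ȟ^1 ≅ Z^2; Ȟ^2 ≅ 0

nerve of the cover:
  U1={{e},{c,e},{d,e},{e,f},{c,d,e},{c,e,f}} U2={{b},{a,b},{b,c},{b,f},{a,b,c},{b,c,f}} U3={{a},{a,b},{a,c},{a,d},{a,f},{a,b,c}} U4={{c},{d},{f},{a,c},{a,d},{a,f},{b,c},{b,f},{c,d},{c,e},{c,f},{d,e},{d,f},{e,f},{a,b,c},{b,c,f},{c,d,e},{c,e,f}} U5={{d},{a,d},{c,d},{d,e},{d,f},{c,d,e}}
  U14={{c,e},{d,e},{e,f},{c,d,e},{c,e,f}} U15={{d,e},{c,d,e}} U23={{a,b},{a,b,c}} U24={{b,c},{b,f},{a,b,c},{b,c,f}} U34={{a,c},{a,d},{a,f},{a,b,c}} U35={{a,d}} U45={{d},{a,d},{c,d},{d,e},{d,f},{c,d,e}}
  U145={{d,e},{c,d,e}} U234={{a,b,c}} U345={{a,d}}
components per intersection:
  U1: {{e},{c,e},{d,e},{e,f},{c,d,e},{c,e,f}}
  U2: {{b},{a,b},{b,c},{b,f},{a,b,c},{b,c,f}}
  U3: {{a},{a,b},{a,c},{a,d},{a,f},{a,b,c}}
  U4: {{c},{d},{f},{a,c},{a,d},{a,f},{b,c},{b,f},{c,d},{c,e},{c,f},{d,e},{d,f},{e,f},{a,b,c},{b,c,f},{c,d,e},{c,e,f}}
  U5: {{d},{a,d},{c,d},{d,e},{d,f},{c,d,e}}
  U14: {{c,e},{d,e},{e,f},{c,d,e},{c,e,f}}
  U15: {{d,e},{c,d,e}}
  U23: {{a,b},{a,b,c}}
  U24: {{b,c},{b,f},{a,b,c},{b,c,f}}
  U34: {{a,c},{a,b,c}} {{a,d}} {{a,f}}
  U35: {{a,d}}
  U45: {{d},{a,d},{c,d},{d,e},{d,f},{c,d,e}}
  U145: {{d,e},{c,d,e}}
  U234: {{a,b,c}}
  U345: {{a,d}}
C dims 5,9,3; δ0: rk 4, SNF 1^4; δ1: rk 3, SNF 1^3
Ȟ^0 = (5 − 4) − 0 = 1, so Ȟ^0 ≅ Z
Ȟ^1 = (9 − 3) − 4 = 2, so Ȟ^1 ≅ Z^2
Ȟ^2 = (3 − 0) − 3 = 0, so Ȟ^2 ≅ 0


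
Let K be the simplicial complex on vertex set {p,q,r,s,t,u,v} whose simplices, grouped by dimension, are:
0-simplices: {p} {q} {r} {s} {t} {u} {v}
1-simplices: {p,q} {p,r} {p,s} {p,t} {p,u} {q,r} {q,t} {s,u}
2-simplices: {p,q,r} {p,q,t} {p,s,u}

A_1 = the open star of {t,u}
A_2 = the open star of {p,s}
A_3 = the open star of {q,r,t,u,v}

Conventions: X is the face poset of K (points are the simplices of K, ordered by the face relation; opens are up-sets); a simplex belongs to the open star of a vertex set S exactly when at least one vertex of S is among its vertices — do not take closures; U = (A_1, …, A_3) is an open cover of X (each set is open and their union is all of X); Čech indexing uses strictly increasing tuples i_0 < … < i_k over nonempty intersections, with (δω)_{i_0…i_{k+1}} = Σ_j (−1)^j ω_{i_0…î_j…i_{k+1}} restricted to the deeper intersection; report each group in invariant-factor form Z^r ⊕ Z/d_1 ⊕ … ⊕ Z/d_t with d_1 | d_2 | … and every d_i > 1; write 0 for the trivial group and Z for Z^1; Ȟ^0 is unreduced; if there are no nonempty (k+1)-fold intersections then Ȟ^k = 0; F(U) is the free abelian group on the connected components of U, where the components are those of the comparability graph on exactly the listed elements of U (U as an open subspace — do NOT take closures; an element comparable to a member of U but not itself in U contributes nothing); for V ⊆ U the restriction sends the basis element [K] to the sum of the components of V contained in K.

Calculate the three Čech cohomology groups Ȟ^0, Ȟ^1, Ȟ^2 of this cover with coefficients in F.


Ȟ^0(U;F) ≅ Z^2,  Ȟ^1(U;F) ≅ 0,  Ȟ^2(U;F) ≅ 0

intersection data:
  A1={{t},{u},{p,t},{p,u},{q,t},{s,u},{p,q,t},{p,s,u}} A2={{p},{s},{p,q},{p,r},{p,s},{p,t},{p,u},{s,u},{p,q,r},{p,q,t},{p,s,u}} A3={{q},{r},{t},{u},{v},{p,q},{p,r},{p,t},{p,u},{q,r},{q,t},{s,u},{p,q,r},{p,q,t},{p,s,u}}
  A12={{p,t},{p,u},{s,u},{p,q,t},{p,s,u}} A13={{t},{u},{p,t},{p,u},{q,t},{s,u},{p,q,t},{p,s,u}} A23={{p,q},{p,r},{p,t},{p,u},{s,u},{p,q,r},{p,q,t},{p,s,u}}
  A123={{p,t},{p,u},{s,u},{p,q,t},{p,s,u}}
components per intersection:
  A1: {{t},{p,t},{q,t},{p,q,t}} {{u},{p,u},{s,u},{p,s,u}}
  A2: {{p},{s},{p,q},{p,r},{p,s},{p,t},{p,u},{s,u},{p,q,r},{p,q,t},{p,s,u}}
  A3: {{q},{r},{t},{p,q},{p,r},{p,t},{q,r},{q,t},{p,q,r},{p,q,t}} {{u},{p,u},{s,u},{p,s,u}} {{v}}
  A12: {{p,t},{p,q,t}} {{p,u},{s,u},{p,s,u}}
  A13: {{t},{p,t},{q,t},{p,q,t}} {{u},{p,u},{s,u},{p,s,u}}
  A23: {{p,q},{p,r},{p,t},{p,q,r},{p,q,t}} {{p,u},{s,u},{p,s,u}}
  A123: {{p,t},{p,q,t}} {{p,u},{s,u},{p,s,u}}
C dims 6,6,2; δ0: rk 4, SNF 1^4; δ1: rk 2, SNF 1^2
Ȟ^0 = (6 − 4) − 0 = 2, so Ȟ^0 ≅ Z^2
Ȟ^1 = (6 − 2) − 4 = 0, so Ȟ^1 ≅ 0
Ȟ^2 = (2 − 0) − 2 = 0, so Ȟ^2 ≅ 0


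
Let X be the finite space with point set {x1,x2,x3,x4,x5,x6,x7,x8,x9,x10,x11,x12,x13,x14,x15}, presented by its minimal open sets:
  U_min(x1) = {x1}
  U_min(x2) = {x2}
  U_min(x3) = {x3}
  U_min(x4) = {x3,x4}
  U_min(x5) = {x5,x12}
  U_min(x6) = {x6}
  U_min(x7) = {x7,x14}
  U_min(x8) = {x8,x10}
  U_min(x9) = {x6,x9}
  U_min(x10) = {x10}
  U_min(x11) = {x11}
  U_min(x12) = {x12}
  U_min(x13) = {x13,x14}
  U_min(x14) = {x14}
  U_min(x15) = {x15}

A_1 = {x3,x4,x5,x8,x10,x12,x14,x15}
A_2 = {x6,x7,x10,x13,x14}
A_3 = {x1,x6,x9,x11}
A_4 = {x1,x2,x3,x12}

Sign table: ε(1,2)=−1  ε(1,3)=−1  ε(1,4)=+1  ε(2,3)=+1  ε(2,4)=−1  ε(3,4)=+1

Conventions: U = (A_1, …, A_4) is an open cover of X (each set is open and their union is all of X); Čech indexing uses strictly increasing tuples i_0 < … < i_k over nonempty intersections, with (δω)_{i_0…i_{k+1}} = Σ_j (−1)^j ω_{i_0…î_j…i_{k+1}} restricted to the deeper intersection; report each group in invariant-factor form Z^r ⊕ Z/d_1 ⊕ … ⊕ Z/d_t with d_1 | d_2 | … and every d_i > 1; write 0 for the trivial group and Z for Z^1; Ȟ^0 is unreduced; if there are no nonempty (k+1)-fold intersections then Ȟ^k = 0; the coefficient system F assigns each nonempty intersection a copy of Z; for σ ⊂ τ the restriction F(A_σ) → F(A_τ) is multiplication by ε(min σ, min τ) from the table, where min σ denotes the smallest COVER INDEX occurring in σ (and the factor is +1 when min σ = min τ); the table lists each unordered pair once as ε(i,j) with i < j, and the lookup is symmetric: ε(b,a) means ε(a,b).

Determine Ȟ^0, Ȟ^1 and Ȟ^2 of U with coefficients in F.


Ȟ^0 ≅ 0,  Ȟ^1 ≅ Z/2,  Ȟ^2 ≅ 0

nonempty overlaps:
  A12={x10,x14} A14={x3,x12} A23={x6} A34={x1}
C dims 4,4; δ0: rk 4, SNF 1^3·2
degree 0: 4−4−0 = 0 → Ȟ^0 ≅ 0
degree 1: 4−0−4 = 0 plus torsion [2] → Ȟ^1 ≅ Z/2
degree 2: 0−0−0 = 0 → Ȟ^2 ≅ 0


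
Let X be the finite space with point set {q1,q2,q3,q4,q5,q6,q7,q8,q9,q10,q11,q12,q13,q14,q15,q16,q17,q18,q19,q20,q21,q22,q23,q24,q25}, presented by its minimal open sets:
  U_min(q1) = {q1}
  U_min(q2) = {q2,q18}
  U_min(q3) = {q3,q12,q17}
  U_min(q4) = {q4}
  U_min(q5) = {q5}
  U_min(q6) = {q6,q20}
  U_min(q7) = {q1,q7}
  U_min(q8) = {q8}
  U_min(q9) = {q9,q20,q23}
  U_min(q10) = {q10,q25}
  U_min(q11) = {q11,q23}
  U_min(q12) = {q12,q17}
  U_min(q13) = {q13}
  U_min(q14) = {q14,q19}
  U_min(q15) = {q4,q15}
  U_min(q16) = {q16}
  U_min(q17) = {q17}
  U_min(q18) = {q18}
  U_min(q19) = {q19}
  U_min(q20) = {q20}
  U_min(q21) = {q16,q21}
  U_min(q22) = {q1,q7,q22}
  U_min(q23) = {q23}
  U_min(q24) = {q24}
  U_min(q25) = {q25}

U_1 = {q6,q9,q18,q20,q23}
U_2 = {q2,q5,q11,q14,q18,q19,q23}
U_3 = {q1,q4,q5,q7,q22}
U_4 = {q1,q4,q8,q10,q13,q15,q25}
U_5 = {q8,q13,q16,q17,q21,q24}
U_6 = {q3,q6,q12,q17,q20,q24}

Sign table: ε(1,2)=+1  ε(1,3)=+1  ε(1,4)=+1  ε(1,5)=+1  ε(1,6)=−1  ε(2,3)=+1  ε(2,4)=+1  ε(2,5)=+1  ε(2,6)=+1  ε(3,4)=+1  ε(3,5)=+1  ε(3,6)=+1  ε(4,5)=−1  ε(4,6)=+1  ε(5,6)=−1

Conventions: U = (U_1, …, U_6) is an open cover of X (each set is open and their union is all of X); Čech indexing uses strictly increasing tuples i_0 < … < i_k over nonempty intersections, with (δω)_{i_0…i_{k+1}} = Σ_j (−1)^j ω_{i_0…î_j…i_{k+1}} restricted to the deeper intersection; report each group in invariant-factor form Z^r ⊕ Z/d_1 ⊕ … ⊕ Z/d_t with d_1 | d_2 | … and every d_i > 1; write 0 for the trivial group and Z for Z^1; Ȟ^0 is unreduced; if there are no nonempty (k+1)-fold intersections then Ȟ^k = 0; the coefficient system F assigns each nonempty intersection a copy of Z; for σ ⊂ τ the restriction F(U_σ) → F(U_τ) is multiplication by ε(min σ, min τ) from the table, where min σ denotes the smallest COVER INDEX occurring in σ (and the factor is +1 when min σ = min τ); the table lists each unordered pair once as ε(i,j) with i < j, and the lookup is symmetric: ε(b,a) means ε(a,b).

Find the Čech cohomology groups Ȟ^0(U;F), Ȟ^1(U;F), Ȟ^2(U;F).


nerve of the cover:
  U12={q18,q23} U16={q6,q20} U23={q5} U34={q1,q4} U45={q8,q13} U56={q17,q24}
C dims 6,6; δ0: rk 6, SNF 1^5·2
Ȟ^0 = (6 − 6) − 0 = 0, so Ȟ^0 ≅ 0
Ȟ^1 = (6 − 0) − 6 = 0 plus torsion [2], so Ȟ^1 ≅ Z/2
Ȟ^2 = (0 − 0) − 0 = 0, so Ȟ^2 ≅ 0

Ȟ^0(U;F) ≅ 0, Ȟ^1(U;F) ≅ Z/2, Ȟ^2(U;F) ≅ 0


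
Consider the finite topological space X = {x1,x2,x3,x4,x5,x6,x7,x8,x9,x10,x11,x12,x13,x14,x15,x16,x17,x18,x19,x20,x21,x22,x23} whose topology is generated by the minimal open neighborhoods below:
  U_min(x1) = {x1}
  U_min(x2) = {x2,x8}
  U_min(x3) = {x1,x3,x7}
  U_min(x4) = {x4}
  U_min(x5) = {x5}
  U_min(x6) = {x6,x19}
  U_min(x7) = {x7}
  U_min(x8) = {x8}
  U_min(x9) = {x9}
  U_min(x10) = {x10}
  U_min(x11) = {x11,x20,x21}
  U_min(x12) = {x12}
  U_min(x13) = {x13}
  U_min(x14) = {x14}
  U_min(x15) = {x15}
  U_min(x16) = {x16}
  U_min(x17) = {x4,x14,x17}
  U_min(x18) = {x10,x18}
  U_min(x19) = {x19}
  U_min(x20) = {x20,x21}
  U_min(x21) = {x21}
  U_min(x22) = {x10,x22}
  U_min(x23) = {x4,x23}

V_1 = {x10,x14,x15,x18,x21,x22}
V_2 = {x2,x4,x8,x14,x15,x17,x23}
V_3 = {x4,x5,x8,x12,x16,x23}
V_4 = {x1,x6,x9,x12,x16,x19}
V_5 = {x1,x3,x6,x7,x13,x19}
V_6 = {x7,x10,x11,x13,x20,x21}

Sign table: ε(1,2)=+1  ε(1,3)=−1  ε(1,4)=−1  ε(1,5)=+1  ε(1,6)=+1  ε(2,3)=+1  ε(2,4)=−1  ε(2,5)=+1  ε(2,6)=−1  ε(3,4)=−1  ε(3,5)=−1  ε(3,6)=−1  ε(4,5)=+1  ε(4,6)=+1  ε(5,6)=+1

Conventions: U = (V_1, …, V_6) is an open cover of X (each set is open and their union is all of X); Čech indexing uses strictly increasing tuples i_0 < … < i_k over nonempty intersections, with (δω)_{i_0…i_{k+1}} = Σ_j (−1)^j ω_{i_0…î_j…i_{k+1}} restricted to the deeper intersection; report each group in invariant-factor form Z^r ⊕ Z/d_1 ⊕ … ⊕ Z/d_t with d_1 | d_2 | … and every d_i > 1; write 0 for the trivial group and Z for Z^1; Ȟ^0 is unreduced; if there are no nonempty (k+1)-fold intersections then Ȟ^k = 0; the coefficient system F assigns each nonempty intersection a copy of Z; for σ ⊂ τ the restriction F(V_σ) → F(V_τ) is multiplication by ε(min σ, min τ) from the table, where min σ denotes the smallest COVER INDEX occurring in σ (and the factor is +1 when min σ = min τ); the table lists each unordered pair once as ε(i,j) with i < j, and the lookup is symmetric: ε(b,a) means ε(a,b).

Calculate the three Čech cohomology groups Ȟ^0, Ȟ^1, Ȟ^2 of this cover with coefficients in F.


Ȟ^0 ≅ 0,  Ȟ^1 ≅ Z/2,  Ȟ^2 ≅ 0

intersection data:
  V12={x14,x15} V16={x10,x21} V23={x4,x8,x23} V34={x12,x16} V45={x1,x6,x19} V56={x7,x13}
C dims 6,6; δ0: rk 6, SNF 1^5·2
Ȟ^0 = (6 − 6) − 0 = 0, so Ȟ^0 ≅ 0
Ȟ^1 = (6 − 0) − 6 = 0 plus torsion [2], so Ȟ^1 ≅ Z/2
Ȟ^2 = (0 − 0) − 0 = 0, so Ȟ^2 ≅ 0


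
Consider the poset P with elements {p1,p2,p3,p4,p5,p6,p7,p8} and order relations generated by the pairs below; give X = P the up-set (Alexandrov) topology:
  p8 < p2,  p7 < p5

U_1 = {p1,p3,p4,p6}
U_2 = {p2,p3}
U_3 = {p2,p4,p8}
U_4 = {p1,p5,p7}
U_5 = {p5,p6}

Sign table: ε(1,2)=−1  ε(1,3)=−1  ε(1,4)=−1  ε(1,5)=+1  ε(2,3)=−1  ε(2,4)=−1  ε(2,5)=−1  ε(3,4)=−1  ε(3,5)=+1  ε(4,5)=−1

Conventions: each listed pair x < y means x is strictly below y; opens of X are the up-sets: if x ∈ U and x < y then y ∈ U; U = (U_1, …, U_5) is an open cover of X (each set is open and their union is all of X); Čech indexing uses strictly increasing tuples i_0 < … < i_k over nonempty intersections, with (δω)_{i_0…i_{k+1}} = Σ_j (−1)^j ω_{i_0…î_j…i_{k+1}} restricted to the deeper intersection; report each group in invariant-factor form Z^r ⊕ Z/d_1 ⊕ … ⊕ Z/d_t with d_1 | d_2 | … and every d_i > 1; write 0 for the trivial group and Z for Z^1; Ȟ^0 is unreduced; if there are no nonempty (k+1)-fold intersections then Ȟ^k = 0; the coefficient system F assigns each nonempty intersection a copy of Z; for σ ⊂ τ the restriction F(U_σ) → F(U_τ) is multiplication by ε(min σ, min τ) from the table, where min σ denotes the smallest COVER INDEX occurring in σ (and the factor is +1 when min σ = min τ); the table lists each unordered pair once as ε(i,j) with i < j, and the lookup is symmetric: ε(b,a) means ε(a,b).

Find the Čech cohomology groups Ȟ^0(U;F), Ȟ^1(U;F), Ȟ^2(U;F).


nonempty intersections:
  U12={p3} U13={p4} U14={p1} U15={p6} U23={p2} U45={p5}
C dims 5,6; δ0: rk 5, SNF 1^4·2
Ȟ^0: (5−5)−0=0 ⇒ 0
Ȟ^1: (6−0)−5=1 plus torsion [2] ⇒ Z ⊕ Z/2
Ȟ^2: (0−0)−0=0 ⇒ 0

Ȟ^0(U;F) ≅ 0,  Ȟ^1(U;F) ≅ Z ⊕ Z/2,  Ȟ^2(U;F) ≅ 0


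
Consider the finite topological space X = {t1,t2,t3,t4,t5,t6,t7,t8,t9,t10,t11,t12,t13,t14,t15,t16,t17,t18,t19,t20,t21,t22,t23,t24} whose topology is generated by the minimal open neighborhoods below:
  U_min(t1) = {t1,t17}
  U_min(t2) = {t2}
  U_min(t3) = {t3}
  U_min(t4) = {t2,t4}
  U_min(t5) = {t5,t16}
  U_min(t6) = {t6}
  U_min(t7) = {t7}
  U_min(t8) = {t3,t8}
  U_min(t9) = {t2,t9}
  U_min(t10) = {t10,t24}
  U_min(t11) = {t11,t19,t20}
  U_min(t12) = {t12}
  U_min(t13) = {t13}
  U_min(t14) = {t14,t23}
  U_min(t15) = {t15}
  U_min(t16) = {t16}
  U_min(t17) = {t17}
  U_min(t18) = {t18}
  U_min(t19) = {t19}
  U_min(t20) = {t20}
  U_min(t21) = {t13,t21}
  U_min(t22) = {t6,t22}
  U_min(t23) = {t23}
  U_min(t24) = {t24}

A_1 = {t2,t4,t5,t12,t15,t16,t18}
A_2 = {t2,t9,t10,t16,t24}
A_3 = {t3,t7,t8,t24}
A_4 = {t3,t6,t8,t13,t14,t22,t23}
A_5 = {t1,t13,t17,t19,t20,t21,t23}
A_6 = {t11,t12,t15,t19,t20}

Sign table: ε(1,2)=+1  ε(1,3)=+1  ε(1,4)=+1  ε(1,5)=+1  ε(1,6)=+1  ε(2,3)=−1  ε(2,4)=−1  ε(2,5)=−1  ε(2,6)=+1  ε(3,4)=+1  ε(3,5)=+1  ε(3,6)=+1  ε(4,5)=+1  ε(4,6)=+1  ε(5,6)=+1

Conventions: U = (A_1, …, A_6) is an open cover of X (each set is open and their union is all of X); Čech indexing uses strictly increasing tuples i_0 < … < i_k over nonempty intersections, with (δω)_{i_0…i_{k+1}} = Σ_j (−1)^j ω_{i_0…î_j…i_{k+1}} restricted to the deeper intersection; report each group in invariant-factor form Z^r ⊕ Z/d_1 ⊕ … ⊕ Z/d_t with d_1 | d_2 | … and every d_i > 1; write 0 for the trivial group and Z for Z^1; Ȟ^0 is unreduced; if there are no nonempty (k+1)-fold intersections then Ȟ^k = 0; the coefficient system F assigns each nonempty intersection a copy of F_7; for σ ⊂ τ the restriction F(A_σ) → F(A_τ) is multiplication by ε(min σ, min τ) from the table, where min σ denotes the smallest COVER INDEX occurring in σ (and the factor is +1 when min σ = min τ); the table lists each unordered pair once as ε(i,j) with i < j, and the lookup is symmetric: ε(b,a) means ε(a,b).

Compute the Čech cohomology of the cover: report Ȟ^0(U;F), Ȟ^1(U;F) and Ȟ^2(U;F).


nonempty intersections:
  A12={t2,t16} A16={t12,t15} A23={t24} A34={t3,t8} A45={t13,t23} A56={t19,t20}
C dims 6,6; δ0: rk_F7 6
Ȟ^0: (6−6)−0=0 ⇒ 0
Ȟ^1: (6−0)−6=0 ⇒ 0
Ȟ^2: (0−0)−0=0 ⇒ 0

Ȟ^0 ≅ 0, Ȟ^1 ≅ 0, Ȟ^2 ≅ 0


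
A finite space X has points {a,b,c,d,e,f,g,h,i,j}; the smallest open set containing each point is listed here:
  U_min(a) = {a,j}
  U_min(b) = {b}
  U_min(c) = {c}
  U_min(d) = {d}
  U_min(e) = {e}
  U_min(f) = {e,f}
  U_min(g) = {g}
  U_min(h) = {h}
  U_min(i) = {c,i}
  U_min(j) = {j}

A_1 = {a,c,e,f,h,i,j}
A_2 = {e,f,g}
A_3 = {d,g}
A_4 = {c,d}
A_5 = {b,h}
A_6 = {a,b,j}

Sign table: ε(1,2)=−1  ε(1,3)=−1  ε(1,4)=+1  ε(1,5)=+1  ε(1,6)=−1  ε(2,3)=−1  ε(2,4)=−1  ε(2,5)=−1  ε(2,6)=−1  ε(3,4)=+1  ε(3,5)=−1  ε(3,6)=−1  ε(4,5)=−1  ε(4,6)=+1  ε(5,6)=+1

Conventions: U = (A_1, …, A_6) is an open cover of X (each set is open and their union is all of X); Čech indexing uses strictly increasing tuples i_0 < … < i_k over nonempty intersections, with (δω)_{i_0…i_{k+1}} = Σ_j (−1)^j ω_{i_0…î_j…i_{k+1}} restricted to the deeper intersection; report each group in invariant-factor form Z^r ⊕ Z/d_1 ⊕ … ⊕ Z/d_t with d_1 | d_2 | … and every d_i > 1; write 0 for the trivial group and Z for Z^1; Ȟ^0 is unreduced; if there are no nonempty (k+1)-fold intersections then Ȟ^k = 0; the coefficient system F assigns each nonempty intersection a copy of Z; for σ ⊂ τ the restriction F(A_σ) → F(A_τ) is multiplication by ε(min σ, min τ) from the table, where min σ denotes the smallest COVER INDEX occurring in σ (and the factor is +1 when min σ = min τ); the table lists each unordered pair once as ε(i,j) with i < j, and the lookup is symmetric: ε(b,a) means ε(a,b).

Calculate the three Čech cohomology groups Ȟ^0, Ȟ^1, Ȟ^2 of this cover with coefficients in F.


Ȟ^0 ≅ 0, Ȟ^1 ≅ Z ⊕ Z/2, Ȟ^2 ≅ 0

nerve of the cover:
  A12={e,f} A14={c} A15={h} A16={a,j} A23={g} A34={d} A56={b}
C dims 6,7; δ0: rk 6, SNF 1^5·2
Ȟ^0 = (6 − 6) − 0 = 0, so Ȟ^0 ≅ 0
Ȟ^1 = (7 − 0) − 6 = 1 plus torsion [2], so Ȟ^1 ≅ Z ⊕ Z/2
Ȟ^2 = (0 − 0) − 0 = 0, so Ȟ^2 ≅ 0


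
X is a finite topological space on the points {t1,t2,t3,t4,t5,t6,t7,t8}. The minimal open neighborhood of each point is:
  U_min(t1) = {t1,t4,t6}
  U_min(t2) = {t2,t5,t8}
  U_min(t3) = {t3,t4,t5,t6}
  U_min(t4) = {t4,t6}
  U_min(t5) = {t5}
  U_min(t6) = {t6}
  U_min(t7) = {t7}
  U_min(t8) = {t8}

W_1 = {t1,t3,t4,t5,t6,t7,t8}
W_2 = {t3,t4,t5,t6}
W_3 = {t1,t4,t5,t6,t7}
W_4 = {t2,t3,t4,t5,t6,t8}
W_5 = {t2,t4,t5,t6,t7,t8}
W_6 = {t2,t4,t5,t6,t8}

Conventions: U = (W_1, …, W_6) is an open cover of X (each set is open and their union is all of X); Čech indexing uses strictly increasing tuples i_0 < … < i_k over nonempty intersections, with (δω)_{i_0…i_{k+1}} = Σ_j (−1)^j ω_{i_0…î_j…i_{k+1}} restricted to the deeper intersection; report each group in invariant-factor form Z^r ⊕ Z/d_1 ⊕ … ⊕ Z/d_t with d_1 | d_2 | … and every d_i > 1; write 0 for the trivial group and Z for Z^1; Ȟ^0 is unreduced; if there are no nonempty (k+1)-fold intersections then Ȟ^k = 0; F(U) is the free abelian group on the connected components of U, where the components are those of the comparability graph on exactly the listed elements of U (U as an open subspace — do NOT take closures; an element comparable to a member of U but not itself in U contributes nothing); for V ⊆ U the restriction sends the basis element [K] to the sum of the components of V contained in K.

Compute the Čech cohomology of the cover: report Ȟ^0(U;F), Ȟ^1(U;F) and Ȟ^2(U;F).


nonempty overlaps:
  W12={t3,t4,t5,t6} W13={t1,t4,t5,t6,t7} W14={t3,t4,t5,t6,t8} W15={t4,t5,t6,t7,t8} W16={t4,t5,t6,t8} W23={t4,t5,t6} W24={t3,t4,t5,t6} W25={t4,t5,t6} W26={t4,t5,t6} W34={t4,t5,t6} W35={t4,t5,t6,t7} W36={t4,t5,t6} W45={t2,t4,t5,t6,t8} W46={t2,t4,t5,t6,t8} W56={t2,t4,t5,t6,t8}
  W123={t4,t5,t6} W124={t3,t4,t5,t6} W125={t4,t5,t6} W126={t4,t5,t6} W134={t4,t5,t6} W135={t4,t5,t6,t7} W136={t4,t5,t6} W145={t4,t5,t6,t8} W146={t4,t5,t6,t8} W156={t4,t5,t6,t8} W234={t4,t5,t6} W235={t4,t5,t6} W236={t4,t5,t6} W245={t4,t5,t6} W246={t4,t5,t6} W256={t4,t5,t6} W345={t4,t5,t6} W346={t4,t5,t6} W356={t4,t5,t6} W456={t2,t4,t5,t6,t8}
  W1234={t4,t5,t6} W1235={t4,t5,t6} W1236={t4,t5,t6} W1245={t4,t5,t6} W1246={t4,t5,t6} W1256={t4,t5,t6} W1345={t4,t5,t6} W1346={t4,t5,t6} W1356={t4,t5,t6} W1456={t4,t5,t6,t8} W2345={t4,t5,t6} W2346={t4,t5,t6} W2356={t4,t5,t6} W2456={t4,t5,t6} W3456={t4,t5,t6}
  W12345={t4,t5,t6} W12346={t4,t5,t6} W12356={t4,t5,t6} W12456={t4,t5,t6} W13456={t4,t5,t6} W23456={t4,t5,t6}
  W123456={t4,t5,t6}
components per intersection:
  W1: {t1,t3,t4,t5,t6} {t7} {t8}
  W2: {t3,t4,t5,t6}
  W3: {t1,t4,t6} {t5} {t7}
  W4: {t2,t3,t4,t5,t6,t8}
  W5: {t2,t5,t8} {t4,t6} {t7}
  W6: {t2,t5,t8} {t4,t6}
  W12: {t3,t4,t5,t6}
  W13: {t1,t4,t6} {t5} {t7}
  W14: {t3,t4,t5,t6} {t8}
  W15: {t4,t6} {t5} {t7} {t8}
  W16: {t4,t6} {t5} {t8}
  W23: {t4,t6} {t5}
  W24: {t3,t4,t5,t6}
  W25: {t4,t6} {t5}
  W26: {t4,t6} {t5}
  W34: {t4,t6} {t5}
  W35: {t4,t6} {t5} {t7}
  W36: {t4,t6} {t5}
  W45: {t2,t5,t8} {t4,t6}
  W46: {t2,t5,t8} {t4,t6}
  W56: {t2,t5,t8} {t4,t6}
  W123: {t4,t6} {t5}
  W124: {t3,t4,t5,t6}
  W125: {t4,t6} {t5}
  W126: {t4,t6} {t5}
  W134: {t4,t6} {t5}
  W135: {t4,t6} {t5} {t7}
  W136: {t4,t6} {t5}
  W145: {t4,t6} {t5} {t8}
  W146: {t4,t6} {t5} {t8}
  W156: {t4,t6} {t5} {t8}
  W234: {t4,t6} {t5}
  W235: {t4,t6} {t5}
  W236: {t4,t6} {t5}
  W245: {t4,t6} {t5}
  W246: {t4,t6} {t5}
  W256: {t4,t6} {t5}
  W345: {t4,t6} {t5}
  W346: {t4,t6} {t5}
  W356: {t4,t6} {t5}
  W456: {t2,t5,t8} {t4,t6}
  W1234: {t4,t6} {t5}
  W1235: {t4,t6} {t5}
  W1236: {t4,t6} {t5}
  W1245: {t4,t6} {t5}
  W1246: {t4,t6} {t5}
  W1256: {t4,t6} {t5}
  W1345: {t4,t6} {t5}
  W1346: {t4,t6} {t5}
  W1356: {t4,t6} {t5}
  W1456: {t4,t6} {t5} {t8}
  W2345: {t4,t6} {t5}
  W2346: {t4,t6} {t5}
  W2356: {t4,t6} {t5}
  W2456: {t4,t6} {t5}
  W3456: {t4,t6} {t5}
  W12345: {t4,t6} {t5}
  W12346: {t4,t6} {t5}
  W12356: {t4,t6} {t5}
  W12456: {t4,t6} {t5}
  W13456: {t4,t6} {t5}
  W23456: {t4,t6} {t5}
  W123456: {t4,t6} {t5}
C dims 13,33,43,31; δ0: rk 11, SNF 1^11; δ1: rk 22, SNF 1^22; δ2: rk 21, SNF 1^21
degree 0: 13−11−0 = 2 → Ȟ^0 ≅ Z^2
degree 1: 33−22−11 = 0 → Ȟ^1 ≅ 0
degree 2: 43−21−22 = 0 → Ȟ^2 ≅ 0

Ȟ^0 = Z^2, Ȟ^1 = 0, Ȟ^2 = 0


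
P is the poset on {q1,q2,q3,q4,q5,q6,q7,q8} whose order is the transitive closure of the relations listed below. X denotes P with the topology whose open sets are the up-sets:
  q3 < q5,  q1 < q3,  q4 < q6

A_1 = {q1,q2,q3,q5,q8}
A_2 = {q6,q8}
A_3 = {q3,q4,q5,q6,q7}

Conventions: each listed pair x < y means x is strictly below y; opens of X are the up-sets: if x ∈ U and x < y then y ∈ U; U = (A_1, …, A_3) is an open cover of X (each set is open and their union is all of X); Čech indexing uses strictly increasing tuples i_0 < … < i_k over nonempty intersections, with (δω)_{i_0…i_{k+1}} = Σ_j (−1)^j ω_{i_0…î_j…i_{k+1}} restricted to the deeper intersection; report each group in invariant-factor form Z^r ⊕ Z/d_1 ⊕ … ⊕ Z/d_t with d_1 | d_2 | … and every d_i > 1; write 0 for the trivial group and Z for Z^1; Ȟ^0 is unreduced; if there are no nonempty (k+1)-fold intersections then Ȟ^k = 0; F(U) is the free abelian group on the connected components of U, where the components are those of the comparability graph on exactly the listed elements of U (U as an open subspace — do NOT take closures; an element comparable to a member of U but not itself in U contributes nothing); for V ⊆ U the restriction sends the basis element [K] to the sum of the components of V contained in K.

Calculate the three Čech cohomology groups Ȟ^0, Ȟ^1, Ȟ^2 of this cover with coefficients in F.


nonempty overlaps:
  A12={q8} A13={q3,q5} A23={q6}
components per intersection:
  A1: {q1,q3,q5} {q2} {q8}
  A2: {q6} {q8}
  A3: {q3,q5} {q4,q6} {q7}
  A12: {q8}
  A13: {q3,q5}
  A23: {q6}
C dims 8,3; δ0: rk 3, SNF 1^3
degree 0: 8−3−0 = 5 → Ȟ^0 ≅ Z^5
degree 1: 3−0−3 = 0 → Ȟ^1 ≅ 0
degree 2: 0−0−0 = 0 → Ȟ^2 ≅ 0

Ȟ^0(U;F) ≅ Z^5,  Ȟ^1(U;F) ≅ 0,  Ȟ^2(U;F) ≅ 0
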